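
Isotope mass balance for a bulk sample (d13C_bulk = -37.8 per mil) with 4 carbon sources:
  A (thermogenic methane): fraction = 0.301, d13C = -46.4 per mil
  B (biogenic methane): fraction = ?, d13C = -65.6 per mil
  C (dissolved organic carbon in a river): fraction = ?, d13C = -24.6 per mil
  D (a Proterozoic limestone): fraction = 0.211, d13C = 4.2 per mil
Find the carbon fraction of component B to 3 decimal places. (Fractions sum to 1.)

0.310

Let f_B and f_C be the unknown fractions; fractions sum to 1 so f_B + f_C = 0.488.
Mass balance: Σ fᵢ·δᵢ = δ_bulk ⇒ f_B·(-65.6) + f_C·(-24.6) = -37.8 − (-13.080) = -24.720
Substitute f_C = 0.488 − f_B:
f_B·(-65.6 − -24.6) = -24.720 − 0.488×(-24.6) = -12.715
f_B = -12.715 / -41.0 = 0.3101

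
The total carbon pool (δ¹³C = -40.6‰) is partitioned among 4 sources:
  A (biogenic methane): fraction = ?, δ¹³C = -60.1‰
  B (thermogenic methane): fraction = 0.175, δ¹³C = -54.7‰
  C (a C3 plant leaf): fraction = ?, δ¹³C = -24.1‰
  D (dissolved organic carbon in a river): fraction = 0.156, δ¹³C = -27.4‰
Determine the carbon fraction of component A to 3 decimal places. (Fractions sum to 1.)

Let f_A and f_C be the unknown fractions; fractions sum to 1 so f_A + f_C = 0.669.
Mass balance: Σ fᵢ·δᵢ = δ_bulk ⇒ f_A·(-60.1) + f_C·(-24.1) = -40.6 − (-13.847) = -26.753
Substitute f_C = 0.669 − f_A:
f_A·(-60.1 − -24.1) = -26.753 − 0.669×(-24.1) = -10.630
f_A = -10.630 / -36.0 = 0.2953

0.295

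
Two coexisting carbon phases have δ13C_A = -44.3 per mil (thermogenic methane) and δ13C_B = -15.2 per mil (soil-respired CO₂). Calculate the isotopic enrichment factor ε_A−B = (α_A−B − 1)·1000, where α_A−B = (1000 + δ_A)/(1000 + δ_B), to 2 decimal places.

-29.55 per mil

α_A−B = (1000 + -44.3) / (1000 + -15.2) = 955.7 / 984.8 = 0.970451
ε_A−B = (0.970451 − 1) × 1000 = -29.549 per mil
(The approximation ε ≈ δ_A − δ_B would give -29.1 per mil.)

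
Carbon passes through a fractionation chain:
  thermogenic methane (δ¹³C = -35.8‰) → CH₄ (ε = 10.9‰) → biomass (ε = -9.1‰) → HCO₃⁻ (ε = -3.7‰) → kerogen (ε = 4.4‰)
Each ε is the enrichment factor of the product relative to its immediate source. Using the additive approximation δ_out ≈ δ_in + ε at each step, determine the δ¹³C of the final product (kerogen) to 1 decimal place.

step 1: δ ≈ -35.8 + (10.9) = -24.9‰
step 2: δ ≈ -24.9 + (-9.1) = -34.0‰
step 3: δ ≈ -34.0 + (-3.7) = -37.7‰
step 4: δ ≈ -37.7 + (4.4) = -33.3‰

-33.3‰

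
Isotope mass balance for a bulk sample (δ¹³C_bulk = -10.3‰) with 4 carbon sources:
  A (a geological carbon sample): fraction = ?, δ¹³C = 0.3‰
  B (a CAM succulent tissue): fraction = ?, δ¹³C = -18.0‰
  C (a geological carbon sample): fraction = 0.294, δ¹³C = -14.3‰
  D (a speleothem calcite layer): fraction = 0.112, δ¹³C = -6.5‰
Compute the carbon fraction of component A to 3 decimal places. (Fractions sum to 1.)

0.291

Let f_A and f_B be the unknown fractions; fractions sum to 1 so f_A + f_B = 0.594.
Mass balance: Σ fᵢ·δᵢ = δ_bulk ⇒ f_A·(0.3) + f_B·(-18.0) = -10.3 − (-4.932) = -5.368
Substitute f_B = 0.594 − f_A:
f_A·(0.3 − -18.0) = -5.368 − 0.594×(-18.0) = 5.324
f_A = 5.324 / 18.3 = 0.2909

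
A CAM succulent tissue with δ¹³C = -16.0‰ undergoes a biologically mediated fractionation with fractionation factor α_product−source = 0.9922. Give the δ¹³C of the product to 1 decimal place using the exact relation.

-23.7‰

δ_product = (δ_source + 1000)·α − 1000
δ_product = (-16.0 + 1000) × 0.9922 − 1000
δ_product = 976.325 − 1000 = -23.68‰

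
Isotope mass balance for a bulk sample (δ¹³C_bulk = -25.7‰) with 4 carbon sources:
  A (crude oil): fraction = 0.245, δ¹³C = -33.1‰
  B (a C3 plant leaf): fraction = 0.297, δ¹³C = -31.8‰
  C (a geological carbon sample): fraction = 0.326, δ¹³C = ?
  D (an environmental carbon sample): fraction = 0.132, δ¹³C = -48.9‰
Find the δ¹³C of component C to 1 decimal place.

-5.2‰

Isotope mass balance: δ_bulk = Σ fᵢ·δᵢ.
-25.7 = 0.245×(-33.1) + 0.297×(-31.8) + 0.326×δ_C + 0.132×(-48.9)
0.326·δ_C = -25.7 − (-24.009) = -1.691
δ_C = -1.691 / 0.326 = -5.19‰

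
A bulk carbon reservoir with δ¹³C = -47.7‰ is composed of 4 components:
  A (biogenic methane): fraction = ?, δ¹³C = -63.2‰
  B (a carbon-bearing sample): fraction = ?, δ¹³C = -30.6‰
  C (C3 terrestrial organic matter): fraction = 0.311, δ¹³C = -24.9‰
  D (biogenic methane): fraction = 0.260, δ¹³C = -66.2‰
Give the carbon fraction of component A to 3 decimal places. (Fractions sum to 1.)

0.295

Let f_A and f_B be the unknown fractions; fractions sum to 1 so f_A + f_B = 0.429.
Mass balance: Σ fᵢ·δᵢ = δ_bulk ⇒ f_A·(-63.2) + f_B·(-30.6) = -47.7 − (-24.956) = -22.744
Substitute f_B = 0.429 − f_A:
f_A·(-63.2 − -30.6) = -22.744 − 0.429×(-30.6) = -9.617
f_A = -9.617 / -32.6 = 0.2950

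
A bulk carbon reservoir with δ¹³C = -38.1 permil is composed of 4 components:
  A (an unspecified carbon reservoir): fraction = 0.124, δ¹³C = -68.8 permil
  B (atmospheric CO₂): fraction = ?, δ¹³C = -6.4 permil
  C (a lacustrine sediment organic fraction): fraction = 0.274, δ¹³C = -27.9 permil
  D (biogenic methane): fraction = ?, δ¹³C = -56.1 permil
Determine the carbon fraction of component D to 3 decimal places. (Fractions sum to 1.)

Let f_D and f_B be the unknown fractions; fractions sum to 1 so f_D + f_B = 0.602.
Mass balance: Σ fᵢ·δᵢ = δ_bulk ⇒ f_D·(-56.1) + f_B·(-6.4) = -38.1 − (-16.176) = -21.924
Substitute f_B = 0.602 − f_D:
f_D·(-56.1 − -6.4) = -21.924 − 0.602×(-6.4) = -18.071
f_D = -18.071 / -49.7 = 0.3636

0.364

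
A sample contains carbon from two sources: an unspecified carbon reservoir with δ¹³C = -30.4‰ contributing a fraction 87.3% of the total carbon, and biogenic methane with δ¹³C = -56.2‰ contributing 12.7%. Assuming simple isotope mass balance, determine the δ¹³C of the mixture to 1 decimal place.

-33.7‰

δ_mix = f_A·δ_A + f_B·δ_B
δ_mix = 0.873 × (-30.4) + 0.127 × (-56.2)
δ_mix = -26.54 + -7.14 = -33.68‰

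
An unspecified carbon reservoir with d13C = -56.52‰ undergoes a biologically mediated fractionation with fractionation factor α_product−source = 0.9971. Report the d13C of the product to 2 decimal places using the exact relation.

-59.26‰

δ_product = (δ_source + 1000)·α − 1000
δ_product = (-56.52 + 1000) × 0.9971 − 1000
δ_product = 940.744 − 1000 = -59.256‰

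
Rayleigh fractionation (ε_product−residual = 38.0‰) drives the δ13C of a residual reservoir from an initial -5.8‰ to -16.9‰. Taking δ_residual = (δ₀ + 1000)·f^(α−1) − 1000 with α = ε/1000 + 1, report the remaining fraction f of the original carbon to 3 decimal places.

α − 1 = ε/1000 = 0.0380
(δ_res + 1000)/(δ₀ + 1000) = (-16.9 + 1000)/(-5.8 + 1000) = 983.1/994.2 = 0.988835
f = 0.988835^(1/0.0380) = exp(ln(0.988835)/0.0380) = exp(-0.01123/0.0380)
f = exp(-0.2955) = 0.7442

0.744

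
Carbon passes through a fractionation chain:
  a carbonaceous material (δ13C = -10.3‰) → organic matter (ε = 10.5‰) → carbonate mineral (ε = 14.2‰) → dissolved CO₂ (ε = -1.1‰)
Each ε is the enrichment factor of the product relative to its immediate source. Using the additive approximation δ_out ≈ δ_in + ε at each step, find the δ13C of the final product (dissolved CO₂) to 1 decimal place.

13.3‰

step 1: δ ≈ -10.3 + (10.5) = 0.2‰
step 2: δ ≈ 0.2 + (14.2) = 14.4‰
step 3: δ ≈ 14.4 + (-1.1) = 13.3‰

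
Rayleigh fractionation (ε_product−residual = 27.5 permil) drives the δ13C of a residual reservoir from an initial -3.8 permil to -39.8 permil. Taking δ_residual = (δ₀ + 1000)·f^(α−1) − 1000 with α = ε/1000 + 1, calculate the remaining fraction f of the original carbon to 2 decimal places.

α − 1 = ε/1000 = 0.0275
(δ_res + 1000)/(δ₀ + 1000) = (-39.8 + 1000)/(-3.8 + 1000) = 960.2/996.2 = 0.963863
f = 0.963863^(1/0.0275) = exp(ln(0.963863)/0.0275) = exp(-0.03681/0.0275)
f = exp(-1.3384) = 0.2623

0.26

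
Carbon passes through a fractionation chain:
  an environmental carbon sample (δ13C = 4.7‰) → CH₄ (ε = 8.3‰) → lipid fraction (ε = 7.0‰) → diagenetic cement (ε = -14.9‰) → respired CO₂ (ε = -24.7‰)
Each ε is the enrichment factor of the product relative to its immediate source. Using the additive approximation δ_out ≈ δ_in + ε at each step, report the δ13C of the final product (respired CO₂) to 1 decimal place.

-19.6‰

step 1: δ ≈ 4.7 + (8.3) = 13.0‰
step 2: δ ≈ 13.0 + (7.0) = 20.0‰
step 3: δ ≈ 20.0 + (-14.9) = 5.1‰
step 4: δ ≈ 5.1 + (-24.7) = -19.6‰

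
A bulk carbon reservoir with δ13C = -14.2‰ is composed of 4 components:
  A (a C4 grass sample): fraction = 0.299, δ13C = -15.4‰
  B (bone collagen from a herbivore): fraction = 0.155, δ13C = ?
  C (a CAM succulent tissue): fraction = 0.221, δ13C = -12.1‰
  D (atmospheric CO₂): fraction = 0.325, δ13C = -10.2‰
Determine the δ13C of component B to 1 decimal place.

-23.3‰

Isotope mass balance: δ_bulk = Σ fᵢ·δᵢ.
-14.2 = 0.299×(-15.4) + 0.155×δ_B + 0.221×(-12.1) + 0.325×(-10.2)
0.155·δ_B = -14.2 − (-10.594) = -3.606
δ_B = -3.606 / 0.155 = -23.27‰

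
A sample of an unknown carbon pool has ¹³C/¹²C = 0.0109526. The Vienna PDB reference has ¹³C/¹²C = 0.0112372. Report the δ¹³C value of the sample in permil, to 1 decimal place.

δ¹³C = (R_sample / R_standard − 1) × 1000
R_sample / R_standard = 0.0109526 / 0.0112372 = 0.974673
δ¹³C = (0.974673 − 1) × 1000 = -25.33 permil

-25.3 permil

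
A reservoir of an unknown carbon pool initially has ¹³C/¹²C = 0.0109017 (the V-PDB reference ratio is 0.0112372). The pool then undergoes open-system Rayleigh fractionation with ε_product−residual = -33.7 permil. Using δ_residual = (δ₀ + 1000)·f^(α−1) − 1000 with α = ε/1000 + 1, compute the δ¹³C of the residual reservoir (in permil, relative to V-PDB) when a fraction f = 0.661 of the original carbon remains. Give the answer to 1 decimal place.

-16.2 permil

δ₀ = (0.0109017/0.0112372 − 1)×1000 = (0.970144 − 1)×1000 = -29.856 permil
α − 1 = ε/1000 = -0.0337
f^(α−1) = 0.661^(-0.0337) = 1.014050
δ_res = (-29.856 + 1000) × 1.014050 − 1000 = 983.774 − 1000 = -16.23 permil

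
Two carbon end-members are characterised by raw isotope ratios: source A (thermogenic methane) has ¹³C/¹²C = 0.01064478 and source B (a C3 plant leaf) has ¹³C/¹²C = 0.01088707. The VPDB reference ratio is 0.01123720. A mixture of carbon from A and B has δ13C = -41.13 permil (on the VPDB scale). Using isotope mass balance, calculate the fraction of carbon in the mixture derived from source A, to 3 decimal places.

0.462

δ_A = (0.01064478/0.01123720 − 1)×1000 = (0.947280 − 1)×1000 = -52.720 permil
δ_B = (0.01088707/0.01123720 − 1)×1000 = (0.968842 − 1)×1000 = -31.158 permil
f_A = (δ_mix − δ_B)/(δ_A − δ_B) = (-41.13 − (-31.158))/(-52.720 − (-31.158))
f_A = -9.972 / -21.561 = 0.4625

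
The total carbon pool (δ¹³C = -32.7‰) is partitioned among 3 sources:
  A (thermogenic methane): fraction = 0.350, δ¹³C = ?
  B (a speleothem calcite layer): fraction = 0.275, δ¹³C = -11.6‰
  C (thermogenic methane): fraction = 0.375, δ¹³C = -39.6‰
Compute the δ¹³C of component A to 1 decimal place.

-41.9‰

Isotope mass balance: δ_bulk = Σ fᵢ·δᵢ.
-32.7 = 0.350×δ_A + 0.275×(-11.6) + 0.375×(-39.6)
0.350·δ_A = -32.7 − (-18.040) = -14.660
δ_A = -14.660 / 0.350 = -41.89‰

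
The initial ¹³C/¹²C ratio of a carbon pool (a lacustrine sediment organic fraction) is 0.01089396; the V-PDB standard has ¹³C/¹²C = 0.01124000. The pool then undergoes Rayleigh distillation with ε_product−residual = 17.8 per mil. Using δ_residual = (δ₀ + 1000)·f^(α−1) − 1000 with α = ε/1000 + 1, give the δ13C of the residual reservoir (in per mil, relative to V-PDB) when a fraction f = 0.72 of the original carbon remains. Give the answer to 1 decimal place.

-36.4 per mil

δ₀ = (0.01089396/0.01124000 − 1)×1000 = (0.969214 − 1)×1000 = -30.786 per mil
α − 1 = ε/1000 = 0.0178
f^(α−1) = 0.72^(0.0178) = 0.994170
δ_res = (-30.786 + 1000) × 0.994170 − 1000 = 963.563 − 1000 = -36.44 per mil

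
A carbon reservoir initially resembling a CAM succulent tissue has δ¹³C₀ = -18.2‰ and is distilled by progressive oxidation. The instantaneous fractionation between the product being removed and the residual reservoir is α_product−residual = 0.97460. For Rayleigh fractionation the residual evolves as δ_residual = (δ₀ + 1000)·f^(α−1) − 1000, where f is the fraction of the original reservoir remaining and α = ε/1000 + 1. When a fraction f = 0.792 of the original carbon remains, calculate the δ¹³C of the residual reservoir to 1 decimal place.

Rayleigh residual: δ_res = (δ₀ + 1000)·f^(α−1) − 1000
α − 1 = -0.02540
f^(α−1) = 0.792^(-0.02540) = 1.005941
δ_res = (-18.2 + 1000) × 1.005941 − 1000 = 987.633 − 1000 = -12.37‰

-12.4‰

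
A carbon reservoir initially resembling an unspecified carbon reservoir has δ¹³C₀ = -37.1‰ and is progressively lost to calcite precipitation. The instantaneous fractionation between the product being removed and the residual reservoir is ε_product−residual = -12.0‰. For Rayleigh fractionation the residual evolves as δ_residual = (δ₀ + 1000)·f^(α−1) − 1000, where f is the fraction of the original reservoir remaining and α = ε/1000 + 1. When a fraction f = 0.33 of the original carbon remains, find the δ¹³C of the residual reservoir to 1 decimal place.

Rayleigh residual: δ_res = (δ₀ + 1000)·f^(α−1) − 1000
α = ε/1000 + 1 = 0.98800, so α − 1 = -0.01200
f^(α−1) = 0.33^(-0.01200) = 1.013393
δ_res = (-37.1 + 1000) × 1.013393 − 1000 = 975.796 − 1000 = -24.20‰

-24.2‰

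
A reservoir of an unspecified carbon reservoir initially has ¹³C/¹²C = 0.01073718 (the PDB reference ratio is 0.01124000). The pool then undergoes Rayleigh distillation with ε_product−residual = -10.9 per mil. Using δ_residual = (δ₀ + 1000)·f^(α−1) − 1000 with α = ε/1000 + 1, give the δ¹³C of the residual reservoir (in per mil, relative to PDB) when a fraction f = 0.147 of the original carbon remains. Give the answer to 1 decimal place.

δ₀ = (0.01073718/0.01124000 − 1)×1000 = (0.955265 − 1)×1000 = -44.735 per mil
α − 1 = ε/1000 = -0.0109
f^(α−1) = 0.147^(-0.0109) = 1.021119
δ_res = (-44.735 + 1000) × 1.021119 − 1000 = 975.439 − 1000 = -24.56 per mil

-24.6 per mil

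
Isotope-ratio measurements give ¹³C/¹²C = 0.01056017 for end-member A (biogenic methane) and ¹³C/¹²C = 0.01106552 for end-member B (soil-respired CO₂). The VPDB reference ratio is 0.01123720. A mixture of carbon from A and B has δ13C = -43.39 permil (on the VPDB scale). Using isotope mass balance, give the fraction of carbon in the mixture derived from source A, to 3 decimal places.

δ_A = (0.01056017/0.01123720 − 1)×1000 = (0.939751 − 1)×1000 = -60.249 permil
δ_B = (0.01106552/0.01123720 − 1)×1000 = (0.984722 − 1)×1000 = -15.278 permil
f_A = (δ_mix − δ_B)/(δ_A − δ_B) = (-43.39 − (-15.278))/(-60.249 − (-15.278))
f_A = -28.112 / -44.971 = 0.6251

0.625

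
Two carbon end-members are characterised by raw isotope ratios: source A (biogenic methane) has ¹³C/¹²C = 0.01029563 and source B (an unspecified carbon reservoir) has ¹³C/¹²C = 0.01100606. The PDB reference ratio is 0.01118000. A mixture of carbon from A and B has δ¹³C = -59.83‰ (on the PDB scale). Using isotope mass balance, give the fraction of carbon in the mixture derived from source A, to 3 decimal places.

δ_A = (0.01029563/0.01118000 − 1)×1000 = (0.920897 − 1)×1000 = -79.103‰
δ_B = (0.01100606/0.01118000 − 1)×1000 = (0.984442 − 1)×1000 = -15.558‰
f_A = (δ_mix − δ_B)/(δ_A − δ_B) = (-59.83 − (-15.558))/(-79.103 − (-15.558))
f_A = -44.272 / -63.545 = 0.6967

0.697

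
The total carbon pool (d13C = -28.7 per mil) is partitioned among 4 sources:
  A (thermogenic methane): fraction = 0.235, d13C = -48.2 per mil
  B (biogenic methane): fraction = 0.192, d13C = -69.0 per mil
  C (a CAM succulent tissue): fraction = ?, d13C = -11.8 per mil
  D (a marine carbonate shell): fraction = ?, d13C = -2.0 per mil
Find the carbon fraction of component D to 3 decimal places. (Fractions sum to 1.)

Let f_D and f_C be the unknown fractions; fractions sum to 1 so f_D + f_C = 0.573.
Mass balance: Σ fᵢ·δᵢ = δ_bulk ⇒ f_D·(-2.0) + f_C·(-11.8) = -28.7 − (-24.575) = -4.125
Substitute f_C = 0.573 − f_D:
f_D·(-2.0 − -11.8) = -4.125 − 0.573×(-11.8) = 2.636
f_D = 2.636 / 9.8 = 0.2690

0.269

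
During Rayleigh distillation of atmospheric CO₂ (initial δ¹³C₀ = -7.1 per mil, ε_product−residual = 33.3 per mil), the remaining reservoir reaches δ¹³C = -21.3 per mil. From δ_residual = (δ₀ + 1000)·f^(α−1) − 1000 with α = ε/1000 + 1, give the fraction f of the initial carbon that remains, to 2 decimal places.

0.65

α − 1 = ε/1000 = 0.0333
(δ_res + 1000)/(δ₀ + 1000) = (-21.3 + 1000)/(-7.1 + 1000) = 978.7/992.9 = 0.985698
f = 0.985698^(1/0.0333) = exp(ln(0.985698)/0.0333) = exp(-0.01440/0.0333)
f = exp(-0.4326) = 0.6488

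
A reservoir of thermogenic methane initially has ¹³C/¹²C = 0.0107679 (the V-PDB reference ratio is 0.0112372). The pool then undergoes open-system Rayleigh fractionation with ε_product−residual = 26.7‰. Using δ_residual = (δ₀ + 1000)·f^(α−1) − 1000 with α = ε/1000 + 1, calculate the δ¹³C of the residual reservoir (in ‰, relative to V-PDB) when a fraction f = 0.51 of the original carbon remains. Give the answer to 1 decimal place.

δ₀ = (0.0107679/0.0112372 − 1)×1000 = (0.958237 − 1)×1000 = -41.763‰
α − 1 = ε/1000 = 0.0267
f^(α−1) = 0.51^(0.0267) = 0.982182
δ_res = (-41.763 + 1000) × 0.982182 − 1000 = 941.163 − 1000 = -58.84‰

-58.8‰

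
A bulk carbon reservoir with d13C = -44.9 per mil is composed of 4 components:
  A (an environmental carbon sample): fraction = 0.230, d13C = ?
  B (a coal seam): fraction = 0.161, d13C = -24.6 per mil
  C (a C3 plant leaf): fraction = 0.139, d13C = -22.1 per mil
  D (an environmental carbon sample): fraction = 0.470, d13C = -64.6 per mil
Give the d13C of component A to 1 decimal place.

-32.6 per mil

Isotope mass balance: δ_bulk = Σ fᵢ·δᵢ.
-44.9 = 0.230×δ_A + 0.161×(-24.6) + 0.139×(-22.1) + 0.470×(-64.6)
0.230·δ_A = -44.9 − (-37.394) = -7.506
δ_A = -7.506 / 0.230 = -32.63 per mil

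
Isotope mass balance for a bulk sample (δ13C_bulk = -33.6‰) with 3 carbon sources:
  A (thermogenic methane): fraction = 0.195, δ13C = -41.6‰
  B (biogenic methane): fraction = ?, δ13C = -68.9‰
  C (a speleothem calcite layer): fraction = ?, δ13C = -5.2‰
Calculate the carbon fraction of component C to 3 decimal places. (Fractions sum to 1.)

0.471

Let f_C and f_B be the unknown fractions; fractions sum to 1 so f_C + f_B = 0.805.
Mass balance: Σ fᵢ·δᵢ = δ_bulk ⇒ f_C·(-5.2) + f_B·(-68.9) = -33.6 − (-8.112) = -25.488
Substitute f_B = 0.805 − f_C:
f_C·(-5.2 − -68.9) = -25.488 − 0.805×(-68.9) = 29.977
f_C = 29.977 / 63.7 = 0.4706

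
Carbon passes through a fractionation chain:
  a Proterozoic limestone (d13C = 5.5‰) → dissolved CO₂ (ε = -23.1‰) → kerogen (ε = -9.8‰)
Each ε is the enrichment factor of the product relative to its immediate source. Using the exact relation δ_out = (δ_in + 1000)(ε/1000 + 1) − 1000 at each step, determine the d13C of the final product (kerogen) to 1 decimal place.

step 1: δ = (5.50 + 1000)·(-23.1/1000 + 1) − 1000 = -17.73‰
step 2: δ = (-17.73 + 1000)·(-9.8/1000 + 1) − 1000 = -27.35‰

-27.4‰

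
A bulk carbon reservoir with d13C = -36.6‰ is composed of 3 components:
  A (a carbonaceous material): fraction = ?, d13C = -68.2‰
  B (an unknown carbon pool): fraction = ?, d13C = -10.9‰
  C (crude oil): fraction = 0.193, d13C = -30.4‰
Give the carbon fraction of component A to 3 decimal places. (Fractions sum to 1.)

0.383

Let f_A and f_B be the unknown fractions; fractions sum to 1 so f_A + f_B = 0.807.
Mass balance: Σ fᵢ·δᵢ = δ_bulk ⇒ f_A·(-68.2) + f_B·(-10.9) = -36.6 − (-5.867) = -30.733
Substitute f_B = 0.807 − f_A:
f_A·(-68.2 − -10.9) = -30.733 − 0.807×(-10.9) = -21.937
f_A = -21.937 / -57.3 = 0.3828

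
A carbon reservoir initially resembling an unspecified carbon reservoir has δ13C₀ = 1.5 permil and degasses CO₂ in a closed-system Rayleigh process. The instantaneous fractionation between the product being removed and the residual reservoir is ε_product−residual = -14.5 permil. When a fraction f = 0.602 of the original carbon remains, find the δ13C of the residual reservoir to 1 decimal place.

8.9 permil

Rayleigh residual: δ_res = (δ₀ + 1000)·f^(α−1) − 1000
α = ε/1000 + 1 = 0.98550, so α − 1 = -0.01450
f^(α−1) = 0.602^(-0.01450) = 1.007386
δ_res = (1.5 + 1000) × 1.007386 − 1000 = 1008.897 − 1000 = 8.90 permil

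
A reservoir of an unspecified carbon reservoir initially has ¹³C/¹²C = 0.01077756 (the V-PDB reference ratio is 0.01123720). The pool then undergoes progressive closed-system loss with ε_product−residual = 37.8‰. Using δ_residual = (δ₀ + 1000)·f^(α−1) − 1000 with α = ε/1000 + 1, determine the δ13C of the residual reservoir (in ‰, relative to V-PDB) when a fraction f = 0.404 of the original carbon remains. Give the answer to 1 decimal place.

δ₀ = (0.01077756/0.01123720 − 1)×1000 = (0.959097 − 1)×1000 = -40.903‰
α − 1 = ε/1000 = 0.0378
f^(α−1) = 0.404^(0.0378) = 0.966321
δ_res = (-40.903 + 1000) × 0.966321 − 1000 = 926.795 − 1000 = -73.21‰

-73.2‰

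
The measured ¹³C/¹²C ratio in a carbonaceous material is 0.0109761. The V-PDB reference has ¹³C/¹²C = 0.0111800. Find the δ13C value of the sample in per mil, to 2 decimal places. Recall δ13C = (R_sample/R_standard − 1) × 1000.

δ13C = (R_sample / R_standard − 1) × 1000
R_sample / R_standard = 0.0109761 / 0.0111800 = 0.981762
δ13C = (0.981762 − 1) × 1000 = -18.238 per mil

-18.24 per mil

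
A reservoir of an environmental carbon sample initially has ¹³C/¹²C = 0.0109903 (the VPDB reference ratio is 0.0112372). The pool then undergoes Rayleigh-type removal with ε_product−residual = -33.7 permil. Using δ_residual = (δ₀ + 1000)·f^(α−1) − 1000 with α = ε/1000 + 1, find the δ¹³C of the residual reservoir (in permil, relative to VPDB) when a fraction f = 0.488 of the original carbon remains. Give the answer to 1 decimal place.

2.0 permil

δ₀ = (0.0109903/0.0112372 − 1)×1000 = (0.978028 − 1)×1000 = -21.972 permil
α − 1 = ε/1000 = -0.0337
f^(α−1) = 0.488^(-0.0337) = 1.024472
δ_res = (-21.972 + 1000) × 1.024472 − 1000 = 1001.963 − 1000 = 1.96 permil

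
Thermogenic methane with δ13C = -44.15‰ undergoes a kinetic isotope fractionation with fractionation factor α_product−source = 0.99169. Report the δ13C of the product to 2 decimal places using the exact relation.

δ_product = (δ_source + 1000)·α − 1000
δ_product = (-44.15 + 1000) × 0.99169 − 1000
δ_product = 947.907 − 1000 = -52.093‰

-52.09‰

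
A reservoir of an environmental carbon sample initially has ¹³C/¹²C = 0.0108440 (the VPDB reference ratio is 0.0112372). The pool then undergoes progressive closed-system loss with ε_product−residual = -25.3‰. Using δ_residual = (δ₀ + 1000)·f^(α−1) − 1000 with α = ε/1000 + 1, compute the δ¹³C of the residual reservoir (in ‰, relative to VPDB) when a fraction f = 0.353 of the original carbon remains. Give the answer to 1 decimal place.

-9.2‰

δ₀ = (0.0108440/0.0112372 − 1)×1000 = (0.965009 − 1)×1000 = -34.991‰
α − 1 = ε/1000 = -0.0253
f^(α−1) = 0.353^(-0.0253) = 1.026695
δ_res = (-34.991 + 1000) × 1.026695 − 1000 = 990.770 − 1000 = -9.23‰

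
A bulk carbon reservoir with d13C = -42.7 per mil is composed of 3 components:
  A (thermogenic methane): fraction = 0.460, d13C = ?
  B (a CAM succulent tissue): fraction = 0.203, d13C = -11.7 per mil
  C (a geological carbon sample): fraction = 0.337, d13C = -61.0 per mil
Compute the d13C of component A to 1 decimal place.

-43.0 per mil

Isotope mass balance: δ_bulk = Σ fᵢ·δᵢ.
-42.7 = 0.460×δ_A + 0.203×(-11.7) + 0.337×(-61.0)
0.460·δ_A = -42.7 − (-22.932) = -19.768
δ_A = -19.768 / 0.460 = -42.97 per mil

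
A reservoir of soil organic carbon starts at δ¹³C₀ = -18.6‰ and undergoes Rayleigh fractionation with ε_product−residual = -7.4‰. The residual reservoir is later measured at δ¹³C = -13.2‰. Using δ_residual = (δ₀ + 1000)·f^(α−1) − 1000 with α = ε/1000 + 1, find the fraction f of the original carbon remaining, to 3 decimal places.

0.476

α − 1 = ε/1000 = -0.0074
(δ_res + 1000)/(δ₀ + 1000) = (-13.2 + 1000)/(-18.6 + 1000) = 986.8/981.4 = 1.005502
f = 1.005502^(1/-0.0074) = exp(ln(1.005502)/-0.0074) = exp(0.00549/-0.0074)
f = exp(-0.7415) = 0.4764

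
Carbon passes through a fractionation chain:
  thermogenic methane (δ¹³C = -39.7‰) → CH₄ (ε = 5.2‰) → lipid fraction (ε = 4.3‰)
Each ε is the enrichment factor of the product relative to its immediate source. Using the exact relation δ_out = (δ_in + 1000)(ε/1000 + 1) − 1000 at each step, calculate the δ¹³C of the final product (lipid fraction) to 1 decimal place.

-30.6‰

step 1: δ = (-39.70 + 1000)·(5.2/1000 + 1) − 1000 = -34.71‰
step 2: δ = (-34.71 + 1000)·(4.3/1000 + 1) − 1000 = -30.56‰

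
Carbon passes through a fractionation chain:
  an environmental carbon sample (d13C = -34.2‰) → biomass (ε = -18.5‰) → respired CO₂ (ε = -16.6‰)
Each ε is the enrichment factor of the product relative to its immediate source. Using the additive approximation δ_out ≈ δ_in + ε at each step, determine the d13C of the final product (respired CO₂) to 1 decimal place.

-69.3‰

step 1: δ ≈ -34.2 + (-18.5) = -52.7‰
step 2: δ ≈ -52.7 + (-16.6) = -69.3‰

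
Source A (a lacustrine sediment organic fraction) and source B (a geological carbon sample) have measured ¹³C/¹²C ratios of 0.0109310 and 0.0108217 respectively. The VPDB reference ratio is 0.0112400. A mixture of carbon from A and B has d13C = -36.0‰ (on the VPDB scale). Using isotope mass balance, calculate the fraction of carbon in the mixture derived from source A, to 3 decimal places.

0.125

δ_A = (0.0109310/0.0112400 − 1)×1000 = (0.972509 − 1)×1000 = -27.491‰
δ_B = (0.0108217/0.0112400 − 1)×1000 = (0.962785 − 1)×1000 = -37.215‰
f_A = (δ_mix − δ_B)/(δ_A − δ_B) = (-36.0 − (-37.215))/(-27.491 − (-37.215))
f_A = 1.215 / 9.724 = 0.1250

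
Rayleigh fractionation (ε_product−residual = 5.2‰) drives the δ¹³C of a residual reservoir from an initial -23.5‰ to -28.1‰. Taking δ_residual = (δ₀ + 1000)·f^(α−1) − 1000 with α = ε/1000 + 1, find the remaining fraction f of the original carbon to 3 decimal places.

0.403

α − 1 = ε/1000 = 0.0052
(δ_res + 1000)/(δ₀ + 1000) = (-28.1 + 1000)/(-23.5 + 1000) = 971.9/976.5 = 0.995289
f = 0.995289^(1/0.0052) = exp(ln(0.995289)/0.0052) = exp(-0.00472/0.0052)
f = exp(-0.9080) = 0.4033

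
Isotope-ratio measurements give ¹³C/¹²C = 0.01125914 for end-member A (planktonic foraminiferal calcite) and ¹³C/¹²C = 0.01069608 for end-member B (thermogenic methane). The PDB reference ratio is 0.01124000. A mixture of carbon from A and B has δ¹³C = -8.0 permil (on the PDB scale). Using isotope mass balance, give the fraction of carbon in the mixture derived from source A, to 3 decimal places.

0.806

δ_A = (0.01125914/0.01124000 − 1)×1000 = (1.001703 − 1)×1000 = 1.703 permil
δ_B = (0.01069608/0.01124000 − 1)×1000 = (0.951609 − 1)×1000 = -48.391 permil
f_A = (δ_mix − δ_B)/(δ_A − δ_B) = (-8.0 − (-48.391))/(1.703 − (-48.391))
f_A = 40.391 / 50.094 = 0.8063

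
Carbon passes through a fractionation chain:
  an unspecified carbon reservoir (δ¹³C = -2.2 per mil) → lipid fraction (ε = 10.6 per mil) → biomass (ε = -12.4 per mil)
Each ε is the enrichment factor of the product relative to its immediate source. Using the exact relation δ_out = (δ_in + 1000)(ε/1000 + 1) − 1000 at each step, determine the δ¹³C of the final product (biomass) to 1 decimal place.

-4.1 per mil

step 1: δ = (-2.20 + 1000)·(10.6/1000 + 1) − 1000 = 8.38 per mil
step 2: δ = (8.38 + 1000)·(-12.4/1000 + 1) − 1000 = -4.13 per mil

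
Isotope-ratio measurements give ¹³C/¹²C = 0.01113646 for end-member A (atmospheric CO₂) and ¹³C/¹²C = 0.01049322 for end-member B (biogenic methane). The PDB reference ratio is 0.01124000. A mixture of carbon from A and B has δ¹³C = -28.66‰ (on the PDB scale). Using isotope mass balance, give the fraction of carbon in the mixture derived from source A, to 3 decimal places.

δ_A = (0.01113646/0.01124000 − 1)×1000 = (0.990788 − 1)×1000 = -9.212‰
δ_B = (0.01049322/0.01124000 − 1)×1000 = (0.933560 − 1)×1000 = -66.440‰
f_A = (δ_mix − δ_B)/(δ_A − δ_B) = (-28.66 − (-66.440))/(-9.212 − (-66.440))
f_A = 37.780 / 57.228 = 0.6602

0.660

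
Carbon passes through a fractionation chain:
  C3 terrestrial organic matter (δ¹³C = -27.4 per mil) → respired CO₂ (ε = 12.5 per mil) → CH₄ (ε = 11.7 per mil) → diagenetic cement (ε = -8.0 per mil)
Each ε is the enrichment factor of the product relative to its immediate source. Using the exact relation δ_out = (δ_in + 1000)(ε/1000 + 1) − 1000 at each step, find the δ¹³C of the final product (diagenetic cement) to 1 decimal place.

step 1: δ = (-27.40 + 1000)·(12.5/1000 + 1) − 1000 = -15.24 per mil
step 2: δ = (-15.24 + 1000)·(11.7/1000 + 1) − 1000 = -3.72 per mil
step 3: δ = (-3.72 + 1000)·(-8.0/1000 + 1) − 1000 = -11.69 per mil

-11.7 per mil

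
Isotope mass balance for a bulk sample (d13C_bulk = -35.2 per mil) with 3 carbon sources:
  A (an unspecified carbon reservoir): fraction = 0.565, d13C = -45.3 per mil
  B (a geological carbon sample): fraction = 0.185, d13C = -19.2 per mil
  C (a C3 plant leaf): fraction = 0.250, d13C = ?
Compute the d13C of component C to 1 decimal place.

Isotope mass balance: δ_bulk = Σ fᵢ·δᵢ.
-35.2 = 0.565×(-45.3) + 0.185×(-19.2) + 0.250×δ_C
0.250·δ_C = -35.2 − (-29.146) = -6.054
δ_C = -6.054 / 0.250 = -24.21 per mil

-24.2 per mil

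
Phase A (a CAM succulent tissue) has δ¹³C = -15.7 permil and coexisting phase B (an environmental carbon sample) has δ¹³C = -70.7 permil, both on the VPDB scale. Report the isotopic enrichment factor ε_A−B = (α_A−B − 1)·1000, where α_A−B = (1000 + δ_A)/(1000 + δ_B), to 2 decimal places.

59.18 permil

α_A−B = (1000 + -15.7) / (1000 + -70.7) = 984.3 / 929.3 = 1.059184
ε_A−B = (1.059184 − 1) × 1000 = 59.184 permil
(The approximation ε ≈ δ_A − δ_B would give 55.0 permil.)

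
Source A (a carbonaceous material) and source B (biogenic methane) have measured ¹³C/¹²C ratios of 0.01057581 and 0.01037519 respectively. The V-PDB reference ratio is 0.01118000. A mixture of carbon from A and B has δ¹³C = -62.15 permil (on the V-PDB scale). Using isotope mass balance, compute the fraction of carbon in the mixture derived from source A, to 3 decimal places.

δ_A = (0.01057581/0.01118000 − 1)×1000 = (0.945958 − 1)×1000 = -54.042 permil
δ_B = (0.01037519/0.01118000 − 1)×1000 = (0.928013 − 1)×1000 = -71.987 permil
f_A = (δ_mix − δ_B)/(δ_A − δ_B) = (-62.15 − (-71.987))/(-54.042 − (-71.987))
f_A = 9.837 / 17.945 = 0.5482

0.548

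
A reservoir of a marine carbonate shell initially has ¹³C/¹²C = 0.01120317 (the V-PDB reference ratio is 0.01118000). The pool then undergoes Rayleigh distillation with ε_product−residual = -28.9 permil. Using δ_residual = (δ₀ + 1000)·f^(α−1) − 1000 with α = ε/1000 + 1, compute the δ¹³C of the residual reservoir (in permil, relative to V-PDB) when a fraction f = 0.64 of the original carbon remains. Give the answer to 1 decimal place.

15.1 permil

δ₀ = (0.01120317/0.01118000 − 1)×1000 = (1.002072 − 1)×1000 = 2.072 permil
α − 1 = ε/1000 = -0.0289
f^(α−1) = 0.64^(-0.0289) = 1.012981
δ_res = (2.072 + 1000) × 1.012981 − 1000 = 1015.081 − 1000 = 15.08 permil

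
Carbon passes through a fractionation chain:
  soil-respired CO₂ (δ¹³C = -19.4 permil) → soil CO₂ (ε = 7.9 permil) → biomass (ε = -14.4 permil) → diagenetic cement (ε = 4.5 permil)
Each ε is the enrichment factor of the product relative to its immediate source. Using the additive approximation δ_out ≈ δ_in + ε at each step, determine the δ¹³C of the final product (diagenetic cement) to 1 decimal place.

-21.4 permil

step 1: δ ≈ -19.4 + (7.9) = -11.5 permil
step 2: δ ≈ -11.5 + (-14.4) = -25.9 permil
step 3: δ ≈ -25.9 + (4.5) = -21.4 permil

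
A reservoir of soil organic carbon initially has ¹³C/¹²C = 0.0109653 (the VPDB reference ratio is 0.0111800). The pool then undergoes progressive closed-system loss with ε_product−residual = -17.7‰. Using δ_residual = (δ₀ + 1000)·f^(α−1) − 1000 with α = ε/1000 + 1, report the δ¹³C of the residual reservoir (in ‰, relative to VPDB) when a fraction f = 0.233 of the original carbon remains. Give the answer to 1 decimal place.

6.4‰

δ₀ = (0.0109653/0.0111800 − 1)×1000 = (0.980796 − 1)×1000 = -19.204‰
α − 1 = ε/1000 = -0.0177
f^(α−1) = 0.233^(-0.0177) = 1.026119
δ_res = (-19.204 + 1000) × 1.026119 − 1000 = 1006.414 − 1000 = 6.41‰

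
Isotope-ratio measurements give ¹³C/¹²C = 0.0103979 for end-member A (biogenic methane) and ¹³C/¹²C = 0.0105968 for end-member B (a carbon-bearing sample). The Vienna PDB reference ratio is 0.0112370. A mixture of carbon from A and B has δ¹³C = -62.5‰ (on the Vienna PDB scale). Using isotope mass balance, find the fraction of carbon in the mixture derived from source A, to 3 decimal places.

0.312

δ_A = (0.0103979/0.0112370 − 1)×1000 = (0.925327 − 1)×1000 = -74.673‰
δ_B = (0.0105968/0.0112370 − 1)×1000 = (0.943027 − 1)×1000 = -56.973‰
f_A = (δ_mix − δ_B)/(δ_A − δ_B) = (-62.5 − (-56.973))/(-74.673 − (-56.973))
f_A = -5.527 / -17.700 = 0.3123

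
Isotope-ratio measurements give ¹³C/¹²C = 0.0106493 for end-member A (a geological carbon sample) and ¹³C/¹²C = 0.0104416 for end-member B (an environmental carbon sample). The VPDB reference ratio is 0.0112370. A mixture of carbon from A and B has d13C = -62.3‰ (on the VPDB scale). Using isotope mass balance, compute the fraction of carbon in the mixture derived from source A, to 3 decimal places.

0.459

δ_A = (0.0106493/0.0112370 − 1)×1000 = (0.947700 − 1)×1000 = -52.300‰
δ_B = (0.0104416/0.0112370 − 1)×1000 = (0.929216 − 1)×1000 = -70.784‰
f_A = (δ_mix − δ_B)/(δ_A − δ_B) = (-62.3 − (-70.784))/(-52.300 − (-70.784))
f_A = 8.484 / 18.484 = 0.4590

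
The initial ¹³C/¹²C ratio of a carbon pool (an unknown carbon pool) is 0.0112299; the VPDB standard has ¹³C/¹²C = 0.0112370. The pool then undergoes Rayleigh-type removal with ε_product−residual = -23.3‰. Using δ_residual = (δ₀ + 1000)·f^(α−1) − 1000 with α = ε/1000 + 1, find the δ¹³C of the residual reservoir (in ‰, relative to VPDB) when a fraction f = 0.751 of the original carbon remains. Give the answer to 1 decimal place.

6.1‰

δ₀ = (0.0112299/0.0112370 − 1)×1000 = (0.999368 − 1)×1000 = -0.632‰
α − 1 = ε/1000 = -0.0233
f^(α−1) = 0.751^(-0.0233) = 1.006694
δ_res = (-0.632 + 1000) × 1.006694 − 1000 = 1006.058 − 1000 = 6.06‰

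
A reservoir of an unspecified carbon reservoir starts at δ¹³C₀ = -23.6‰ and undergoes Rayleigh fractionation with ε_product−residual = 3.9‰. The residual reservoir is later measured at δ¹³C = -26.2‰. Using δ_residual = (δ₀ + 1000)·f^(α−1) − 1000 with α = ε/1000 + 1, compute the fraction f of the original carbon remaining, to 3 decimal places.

0.505

α − 1 = ε/1000 = 0.0039
(δ_res + 1000)/(δ₀ + 1000) = (-26.2 + 1000)/(-23.6 + 1000) = 973.8/976.4 = 0.997337
f = 0.997337^(1/0.0039) = exp(ln(0.997337)/0.0039) = exp(-0.00267/0.0039)
f = exp(-0.6837) = 0.5048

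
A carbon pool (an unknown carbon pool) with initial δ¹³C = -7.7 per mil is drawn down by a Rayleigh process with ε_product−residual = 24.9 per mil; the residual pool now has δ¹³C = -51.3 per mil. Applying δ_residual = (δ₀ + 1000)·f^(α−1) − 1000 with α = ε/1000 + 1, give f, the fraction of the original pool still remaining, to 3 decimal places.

α − 1 = ε/1000 = 0.0249
(δ_res + 1000)/(δ₀ + 1000) = (-51.3 + 1000)/(-7.7 + 1000) = 948.7/992.3 = 0.956062
f = 0.956062^(1/0.0249) = exp(ln(0.956062)/0.0249) = exp(-0.04493/0.0249)
f = exp(-1.8045) = 0.1646

0.165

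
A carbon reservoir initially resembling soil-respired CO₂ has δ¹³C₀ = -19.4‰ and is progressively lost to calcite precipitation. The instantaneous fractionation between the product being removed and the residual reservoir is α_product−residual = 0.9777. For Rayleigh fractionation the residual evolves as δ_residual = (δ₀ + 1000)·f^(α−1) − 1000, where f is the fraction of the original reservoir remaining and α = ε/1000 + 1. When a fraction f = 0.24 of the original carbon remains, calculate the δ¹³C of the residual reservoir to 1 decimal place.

Rayleigh residual: δ_res = (δ₀ + 1000)·f^(α−1) − 1000
α − 1 = -0.02230
f^(α−1) = 0.24^(-0.02230) = 1.032337
δ_res = (-19.4 + 1000) × 1.032337 − 1000 = 1012.309 − 1000 = 12.31‰

12.3‰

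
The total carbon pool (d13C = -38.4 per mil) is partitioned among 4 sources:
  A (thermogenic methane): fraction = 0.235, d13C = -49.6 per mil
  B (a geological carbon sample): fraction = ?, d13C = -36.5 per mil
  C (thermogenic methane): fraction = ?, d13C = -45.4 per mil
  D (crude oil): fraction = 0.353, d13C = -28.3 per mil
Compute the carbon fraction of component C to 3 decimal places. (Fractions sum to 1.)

Let f_C and f_B be the unknown fractions; fractions sum to 1 so f_C + f_B = 0.412.
Mass balance: Σ fᵢ·δᵢ = δ_bulk ⇒ f_C·(-45.4) + f_B·(-36.5) = -38.4 − (-21.646) = -16.754
Substitute f_B = 0.412 − f_C:
f_C·(-45.4 − -36.5) = -16.754 − 0.412×(-36.5) = -1.716
f_C = -1.716 / -8.9 = 0.1928

0.193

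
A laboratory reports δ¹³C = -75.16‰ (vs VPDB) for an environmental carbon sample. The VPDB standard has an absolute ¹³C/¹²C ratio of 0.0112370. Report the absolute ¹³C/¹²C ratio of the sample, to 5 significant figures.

R_sample = R_standard × (δ¹³C/1000 + 1)
R_sample = 0.0112370 × (-75.16/1000 + 1) = 0.0112370 × 0.924840
R_sample = 0.0103924

0.010392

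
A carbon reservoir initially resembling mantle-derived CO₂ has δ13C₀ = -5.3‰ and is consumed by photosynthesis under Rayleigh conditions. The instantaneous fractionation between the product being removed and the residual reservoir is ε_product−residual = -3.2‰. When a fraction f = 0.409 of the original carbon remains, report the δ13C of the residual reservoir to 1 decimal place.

-2.5‰

Rayleigh residual: δ_res = (δ₀ + 1000)·f^(α−1) − 1000
α = ε/1000 + 1 = 0.99680, so α − 1 = -0.00320
f^(α−1) = 0.409^(-0.00320) = 1.002865
δ_res = (-5.3 + 1000) × 1.002865 − 1000 = 997.550 − 1000 = -2.45‰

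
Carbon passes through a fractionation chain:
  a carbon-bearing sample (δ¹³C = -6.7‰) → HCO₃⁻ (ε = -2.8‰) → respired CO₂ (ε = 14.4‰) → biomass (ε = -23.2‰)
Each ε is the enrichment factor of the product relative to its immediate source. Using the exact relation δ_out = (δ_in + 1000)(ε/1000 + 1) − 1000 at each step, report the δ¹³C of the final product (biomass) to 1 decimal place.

-18.5‰

step 1: δ = (-6.70 + 1000)·(-2.8/1000 + 1) − 1000 = -9.48‰
step 2: δ = (-9.48 + 1000)·(14.4/1000 + 1) − 1000 = 4.78‰
step 3: δ = (4.78 + 1000)·(-23.2/1000 + 1) − 1000 = -18.53‰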